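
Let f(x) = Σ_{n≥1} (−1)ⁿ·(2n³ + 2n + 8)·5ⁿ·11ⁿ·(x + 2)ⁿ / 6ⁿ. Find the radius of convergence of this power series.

R = 6/55

By the ratio test, |a_{n+1}/a_n| = [(2(n+1)³ + 2(n+1) + 8)/(2n³ + 2n + 8)] · 5·11/6 → 55/6.
Thus R = 1/(55/6) = 6/55.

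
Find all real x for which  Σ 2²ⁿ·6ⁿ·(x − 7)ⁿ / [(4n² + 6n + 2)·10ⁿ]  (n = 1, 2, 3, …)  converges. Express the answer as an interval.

[79/12, 89/12]

Apply the ratio test: |a_{n+1}| / |a_n| = [(4n² + 6n + 2)/(4(n+1)² + 6(n+1) + 2)] · 4·6/10, which tends to 12/5 as n → ∞.
Convergence for |x − 7| · 12/5 < 1, i.e. |x − 7| < 5/12. So R = 5/12.
Endpoint x = 89/12: the series is dominated by a constant times Σ 1/n², which converges (p = 2 > 1).
When x = 79/12, the terms are on the order of 1/n², so the series converges absolutely by comparison with the p-series (p = 2 > 1).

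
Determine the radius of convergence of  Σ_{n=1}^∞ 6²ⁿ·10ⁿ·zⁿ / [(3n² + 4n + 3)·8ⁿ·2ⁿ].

R = 2/45

Ratio test: |a_{n+1}/a_n| = [(3n² + 4n + 3)/(3(n+1)² + 4(n+1) + 3)] · 36·10/(8·2) → 45/2 as n → ∞.
Thus R = 1/(45/2) = 2/45.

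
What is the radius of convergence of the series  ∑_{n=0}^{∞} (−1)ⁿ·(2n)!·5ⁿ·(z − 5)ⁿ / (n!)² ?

R = 1/20

Apply the ratio test: |a_{n+1}| / |a_n| = (2n+1)·(2n+2)/(n+1)² · 5, which tends to 20 as n → ∞.
Hence the series converges for |z − 5| < 1/(20) = 1/20, so the radius of convergence is 1/20.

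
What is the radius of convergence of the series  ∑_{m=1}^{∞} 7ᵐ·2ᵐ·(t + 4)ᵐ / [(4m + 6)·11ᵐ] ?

By the ratio test, |a_{m+1}/a_m| = [(4m + 6)/(4(m+1) + 6)] · 7·2/11 → 14/11.
The series converges when 14/11 · |t + 4| < 1, giving R = 11/14.

R = 11/14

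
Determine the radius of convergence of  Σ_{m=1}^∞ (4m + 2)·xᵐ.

R = 1

By the ratio test, |a_{m+1}/a_m| = (4(m+1) + 2)/(4m + 2) → 1.
Convergence for |x| < 1, so R = 1.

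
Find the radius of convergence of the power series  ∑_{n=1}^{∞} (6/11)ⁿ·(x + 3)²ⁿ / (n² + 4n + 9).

Apply the ratio test: |a_{n+1}| / |a_n| = [(n² + 4n + 9)/((n+1)² + 4(n+1) + 9)] · 6/11, which tends to 6/11 as n → ∞.
Since the exponent of (x + 3) increases by 2 each term, convergence requires |x + 3|² < 11/6, hence R = √66/6.

R = √66/6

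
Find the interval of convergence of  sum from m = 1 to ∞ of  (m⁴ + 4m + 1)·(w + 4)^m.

(-5, -3)

Apply the ratio test: |a_{m+1}| / |a_m| = ((m+1)⁴ + 4(m+1) + 1)/(m⁴ + 4m + 1), which tends to 1 as m → ∞.
Hence R = 1.
When w = -3, the terms do not tend to 0, so the series diverges.
When w = -5, the terms have absolute value of order m⁴, which does not tend to 0, so the series diverges by the divergence test.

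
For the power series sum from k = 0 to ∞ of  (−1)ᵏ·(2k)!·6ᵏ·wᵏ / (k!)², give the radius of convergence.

R = 1/24

Ratio test: |a_{k+1}/a_k| = (2k+1)·(2k+2)/(k+1)² · 6 → 24 as k → ∞.
The series converges when 24 · |w| < 1, giving R = 1/24.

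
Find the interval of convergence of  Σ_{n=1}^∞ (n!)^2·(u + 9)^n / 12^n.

{-9}

Ratio test: |a_{n+1}/a_n| = (n+1)² · 1/12 → ∞ as n → ∞.
The terms grow without bound for any (u + 9) ≠ 0, so R = 0 (convergence only at u = -9).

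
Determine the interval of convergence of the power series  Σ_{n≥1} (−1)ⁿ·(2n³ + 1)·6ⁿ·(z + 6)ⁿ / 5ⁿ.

Apply the ratio test: |a_{n+1}| / |a_n| = [(2(n+1)³ + 1)/(2n³ + 1)] · 6/5, which tends to 6/5 as n → ∞.
Thus R = 1/(6/5) = 5/6.
Check z = -31/6: the n-th term does not approach 0; divergence by the term test.
When z = -41/6, the terms do not tend to 0, so the series diverges.

(-41/6, -31/6)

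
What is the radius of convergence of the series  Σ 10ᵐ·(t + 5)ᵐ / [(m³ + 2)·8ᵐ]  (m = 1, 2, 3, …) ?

The ratio of consecutive coefficients is [(m³ + 2)/((m+1)³ + 2)] · 10/8 → 5/4.
The series converges when 5/4 · |t + 5| < 1, giving R = 4/5.

R = 4/5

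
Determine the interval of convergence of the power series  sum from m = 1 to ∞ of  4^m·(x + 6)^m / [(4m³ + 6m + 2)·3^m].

By the ratio test, |a_{m+1}/a_m| = [(4m³ + 6m + 2)/(4(m+1)³ + 6(m+1) + 2)] · 4/3 → 4/3.
Thus R = 1/(4/3) = 3/4.
Endpoint x = -21/4: the series is dominated by a constant times Σ 1/m³, which converges (p = 3 > 1).
Endpoint x = -27/4: absolute convergence follows by limit comparison with Σ 1/m³.

[-27/4, -21/4]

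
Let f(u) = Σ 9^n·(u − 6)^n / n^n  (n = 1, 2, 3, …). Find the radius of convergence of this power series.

By the Cauchy root test, |a_n|^(1/n) = 9/n → 0.
Since the n-th root of |a_n| tends to 0, the series converges for all real u; R = ∞.

R = ∞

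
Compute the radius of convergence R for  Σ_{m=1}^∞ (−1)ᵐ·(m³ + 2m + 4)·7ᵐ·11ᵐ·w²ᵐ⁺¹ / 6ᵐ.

Apply the ratio test: |a_{m+1}| / |a_m| = [((m+1)³ + 2(m+1) + 4)/(m³ + 2m + 4)] · 7·11/6, which tends to 77/6 as m → ∞.
Successive powers of w differ by 2, so the series converges when |w|² · 77/6 < 1, i.e. |w| < √(6/77). So R = √462/77.

R = √462/77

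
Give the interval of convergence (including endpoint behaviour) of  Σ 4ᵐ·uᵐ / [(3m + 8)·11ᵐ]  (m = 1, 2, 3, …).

The ratio of consecutive coefficients is [(3m + 8)/(3(m+1) + 8)] · 4/11 → 4/11.
Hence the series converges for |u| < 1/(4/11) = 11/4, so the radius of convergence is 11/4.
Check u = 11/4: the terms are asymptotic to a nonzero constant times 1/m, so the series diverges by limit comparison with Σ 1/m.
At u = -11/4: the terms alternate in sign and decrease monotonically to 0 in absolute value (size ~ c/m), so the alternating series test gives convergence.

[-11/4, 11/4)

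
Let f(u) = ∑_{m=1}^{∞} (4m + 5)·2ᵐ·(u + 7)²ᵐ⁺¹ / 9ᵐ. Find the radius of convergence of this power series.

By the ratio test, |a_{m+1}/a_m| = [(4(m+1) + 5)/(4m + 5)] · 2/9 → 2/9.
Successive powers of (u + 7) differ by 2, so the series converges when |u + 7|² · 2/9 < 1, i.e. |u + 7| < √(9/2). So R = 3√2/2.

R = 3√2/2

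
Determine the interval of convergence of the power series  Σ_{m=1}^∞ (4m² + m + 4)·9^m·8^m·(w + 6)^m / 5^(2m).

(-457/72, -407/72)

Apply the ratio test: |a_{m+1}| / |a_m| = [(4(m+1)² + (m+1) + 4)/(4m² + m + 4)] · 9·8/25, which tends to 72/25 as m → ∞.
Thus R = 1/(72/25) = 25/72.
At w = -407/72: the terms do not tend to 0, so the series diverges.
Check w = -457/72: the m-th term does not approach 0; divergence by the term test.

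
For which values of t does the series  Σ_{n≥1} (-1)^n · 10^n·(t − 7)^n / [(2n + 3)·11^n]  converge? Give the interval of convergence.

By the ratio test, |a_{n+1}/a_n| = [(2n + 3)/(2(n+1) + 3)] · 10/11 → 10/11.
Hence the series converges for |t − 7| < 1/(10/11) = 11/10, so the radius of convergence is 11/10.
Endpoint t = 81/10: an alternating series whose terms decrease to 0 in absolute value, so it converges by the Leibniz criterion.
When t = 59/10, comparison with the harmonic series Σ 1/n shows the series diverges.

(59/10, 81/10]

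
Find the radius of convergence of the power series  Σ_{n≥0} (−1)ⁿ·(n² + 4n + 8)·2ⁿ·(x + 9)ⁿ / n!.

R = ∞

The ratio of consecutive coefficients is ((n+1)² + 4(n+1) + 8)/(n² + 4n + 8) · 2 · 1/(n+1) → 0.
Since the limit is 0 < 1 for every x, the series converges on all of ℝ and R = ∞.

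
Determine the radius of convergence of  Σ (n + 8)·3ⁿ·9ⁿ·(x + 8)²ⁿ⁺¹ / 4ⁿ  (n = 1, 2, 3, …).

R = 2√3/9

By the ratio test, |a_{n+1}/a_n| = [((n+1) + 8)/(n + 8)] · 3·9/4 → 27/4.
Writing y = (x + 8)², the series in y has radius 4/27, so |x + 8| < √(4/27) and R = 2√3/9.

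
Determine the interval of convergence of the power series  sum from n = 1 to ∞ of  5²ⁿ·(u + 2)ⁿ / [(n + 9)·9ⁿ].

Apply the ratio test: |a_{n+1}| / |a_n| = [(n + 9)/((n+1) + 9)] · 25/9, which tends to 25/9 as n → ∞.
The series converges when 25/9 · |u + 2| < 1, giving R = 9/25.
Check u = -41/25: the terms behave like c/n; limit comparison with the harmonic series gives divergence.
Endpoint u = -59/25: an alternating series whose terms decrease to 0 in absolute value, so it converges by the Leibniz criterion.

[-59/25, -41/25)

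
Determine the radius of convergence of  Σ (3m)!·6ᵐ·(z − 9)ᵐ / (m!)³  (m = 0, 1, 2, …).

Apply the ratio test: |a_{m+1}| / |a_m| = (3m+1)·(3m+2)·(3m+3)/(m+1)³ · 6, which tends to 162 as m → ∞.
Hence the series converges for |z − 9| < 1/(162) = 1/162, so the radius of convergence is 1/162.

R = 1/162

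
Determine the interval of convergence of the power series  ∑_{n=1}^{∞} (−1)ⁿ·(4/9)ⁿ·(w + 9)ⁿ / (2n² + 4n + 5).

Ratio test: |a_{n+1}/a_n| = [(2n² + 4n + 5)/(2(n+1)² + 4(n+1) + 5)] · 4/9 → 4/9 as n → ∞.
Convergence for |w + 9| · 4/9 < 1, i.e. |w + 9| < 9/4. So R = 9/4.
Endpoint w = -27/4: the terms are on the order of 1/n², so the series converges absolutely by comparison with the p-series (p = 2 > 1).
Endpoint w = -45/4: absolute convergence follows by limit comparison with Σ 1/n².

[-45/4, -27/4]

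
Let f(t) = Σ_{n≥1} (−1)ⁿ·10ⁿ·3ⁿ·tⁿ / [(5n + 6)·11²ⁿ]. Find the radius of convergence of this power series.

By the ratio test, |a_{n+1}/a_n| = [(5n + 6)/(5(n+1) + 6)] · 10·3/121 → 30/121.
Hence the series converges for |t| < 1/(30/121) = 121/30, so the radius of convergence is 121/30.

R = 121/30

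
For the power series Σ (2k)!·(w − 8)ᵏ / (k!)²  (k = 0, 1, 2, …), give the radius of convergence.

Apply the ratio test: |a_{k+1}| / |a_k| = (2k+1)·(2k+2)/(k+1)², which tends to 4 as k → ∞.
Convergence for |w − 8| · 4 < 1, i.e. |w − 8| < 1/4. So R = 1/4.

R = 1/4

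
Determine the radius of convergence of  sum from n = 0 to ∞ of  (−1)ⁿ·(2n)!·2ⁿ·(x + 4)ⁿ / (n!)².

R = 1/8

The ratio of consecutive coefficients is (2n+1)·(2n+2)/(n+1)² · 2 → 8.
Thus R = 1/(8) = 1/8.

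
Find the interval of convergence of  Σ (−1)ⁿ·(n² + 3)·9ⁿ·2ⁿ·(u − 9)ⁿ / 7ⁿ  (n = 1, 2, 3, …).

The ratio of consecutive coefficients is [((n+1)² + 3)/(n² + 3)] · 9·2/7 → 18/7.
Convergence for |u − 9| · 18/7 < 1, i.e. |u − 9| < 7/18. So R = 7/18.
At u = 169/18: the terms have absolute value of order n², which does not tend to 0, so the series diverges by the divergence test.
Endpoint u = 155/18: the terms have absolute value of order n², which does not tend to 0, so the series diverges by the divergence test.

(155/18, 169/18)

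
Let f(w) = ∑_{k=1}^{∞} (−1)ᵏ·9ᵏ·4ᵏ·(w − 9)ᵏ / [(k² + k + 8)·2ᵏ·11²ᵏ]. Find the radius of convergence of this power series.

R = 121/18

Ratio test: |a_{k+1}/a_k| = [(k² + k + 8)/((k+1)² + (k+1) + 8)] · 9·4/(2·121) → 18/121 as k → ∞.
Convergence for |w − 9| · 18/121 < 1, i.e. |w − 9| < 121/18. So R = 121/18.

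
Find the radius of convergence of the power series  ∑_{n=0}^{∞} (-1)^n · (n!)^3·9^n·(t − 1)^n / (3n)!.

R = 3

Ratio test: |a_{n+1}/a_n| = (n+1)³/[(3n+1)·(3n+2)·(3n+3)] · 9 → 1/3 as n → ∞.
Hence the series converges for |t − 1| < 1/(1/3) = 3, so the radius of convergence is 3.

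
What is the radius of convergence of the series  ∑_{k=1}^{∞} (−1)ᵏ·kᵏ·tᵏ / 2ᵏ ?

Root test: |a_k|^(1/k) = k/2 → ∞.
The root grows without bound, so R = 0 (convergence only at t = 0).

R = 0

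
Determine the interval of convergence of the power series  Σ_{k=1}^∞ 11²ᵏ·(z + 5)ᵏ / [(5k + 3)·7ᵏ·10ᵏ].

[-675/121, -535/121)

Apply the ratio test: |a_{k+1}| / |a_k| = [(5k + 3)/(5(k+1) + 3)] · 121/(7·10), which tends to 121/70 as k → ∞.
Thus R = 1/(121/70) = 70/121.
At z = -535/121: the terms behave like c/k; limit comparison with the harmonic series gives divergence.
Check z = -675/121: convergence follows from the alternating series test (terms decrease monotonically to 0).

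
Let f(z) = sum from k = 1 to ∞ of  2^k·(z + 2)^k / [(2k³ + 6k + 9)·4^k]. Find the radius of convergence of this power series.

By the ratio test, |a_{k+1}/a_k| = [(2k³ + 6k + 9)/(2(k+1)³ + 6(k+1) + 9)] · 2/4 → 1/2.
The series converges when 1/2 · |z + 2| < 1, giving R = 2.

R = 2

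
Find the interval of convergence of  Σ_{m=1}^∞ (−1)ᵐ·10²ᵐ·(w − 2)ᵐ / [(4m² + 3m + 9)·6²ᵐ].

[41/25, 59/25]

Apply the ratio test: |a_{m+1}| / |a_m| = [(4m² + 3m + 9)/(4(m+1)² + 3(m+1) + 9)] · 100/36, which tends to 25/9 as m → ∞.
Convergence for |w − 2| · 25/9 < 1, i.e. |w − 2| < 9/25. So R = 9/25.
Endpoint w = 59/25: the series is dominated by a constant times Σ 1/m², which converges (p = 2 > 1).
When w = 41/25, the terms are on the order of 1/m², so the series converges absolutely by comparison with the p-series (p = 2 > 1).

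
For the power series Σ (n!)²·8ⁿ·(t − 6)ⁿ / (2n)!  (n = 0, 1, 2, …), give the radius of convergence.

R = 1/2

Ratio test: |a_{n+1}/a_n| = (n+1)²/[(2n+1)·(2n+2)] · 8 → 2 as n → ∞.
Convergence for |t − 6| · 2 < 1, i.e. |t − 6| < 1/2. So R = 1/2.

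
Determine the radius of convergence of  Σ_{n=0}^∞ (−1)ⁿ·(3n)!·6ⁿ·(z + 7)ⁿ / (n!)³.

The ratio of consecutive coefficients is (3n+1)·(3n+2)·(3n+3)/(n+1)³ · 6 → 162.
Convergence for |z + 7| · 162 < 1, i.e. |z + 7| < 1/162. So R = 1/162.

R = 1/162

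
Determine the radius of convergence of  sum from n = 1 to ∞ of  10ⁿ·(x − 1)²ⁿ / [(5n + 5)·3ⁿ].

R = √30/10

The ratio of consecutive coefficients is [(5n + 5)/(5(n+1) + 5)] · 10/3 → 10/3.
Writing y = (x − 1)², the series in y has radius 3/10, so |x − 1| < √(3/10) and R = √30/10.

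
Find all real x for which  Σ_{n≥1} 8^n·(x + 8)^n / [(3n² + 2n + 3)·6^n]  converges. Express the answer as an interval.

[-35/4, -29/4]

The ratio of consecutive coefficients is [(3n² + 2n + 3)/(3(n+1)² + 2(n+1) + 3)] · 8/6 → 4/3.
Convergence for |x + 8| · 4/3 < 1, i.e. |x + 8| < 3/4. So R = 3/4.
Endpoint x = -29/4: the terms are on the order of 1/n², so the series converges absolutely by comparison with the p-series (p = 2 > 1).
At x = -35/4: the series is dominated by a constant times Σ 1/n², which converges (p = 2 > 1).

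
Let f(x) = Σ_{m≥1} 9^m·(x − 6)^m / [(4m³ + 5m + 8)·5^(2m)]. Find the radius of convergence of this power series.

R = 25/9

By the ratio test, |a_{m+1}/a_m| = [(4m³ + 5m + 8)/(4(m+1)³ + 5(m+1) + 8)] · 9/25 → 9/25.
Convergence for |x − 6| · 9/25 < 1, i.e. |x − 6| < 25/9. So R = 25/9.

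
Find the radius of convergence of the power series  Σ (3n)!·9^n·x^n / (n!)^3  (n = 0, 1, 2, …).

R = 1/243

By the ratio test, |a_{n+1}/a_n| = (3n+1)·(3n+2)·(3n+3)/(n+1)³ · 9 → 243.
Convergence for |x| · 243 < 1, i.e. |x| < 1/243. So R = 1/243.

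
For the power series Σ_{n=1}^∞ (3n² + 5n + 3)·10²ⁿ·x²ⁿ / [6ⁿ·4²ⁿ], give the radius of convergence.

By the ratio test, |a_{n+1}/a_n| = [(3(n+1)² + 5(n+1) + 3)/(3n² + 5n + 3)] · 100/(6·16) → 25/24.
Successive powers of x differ by 2, so the series converges when |x|² · 25/24 < 1, i.e. |x| < √(24/25). So R = 2√6/5.

R = 2√6/5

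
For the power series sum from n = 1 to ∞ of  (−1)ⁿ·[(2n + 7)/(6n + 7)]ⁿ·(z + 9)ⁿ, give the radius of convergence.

R = 3

Root test: |a_n|^(1/n) = (2n + 7)/(6n + 7) → 1/3.
The series converges when 1/3 · |z + 9| < 1, giving R = 3.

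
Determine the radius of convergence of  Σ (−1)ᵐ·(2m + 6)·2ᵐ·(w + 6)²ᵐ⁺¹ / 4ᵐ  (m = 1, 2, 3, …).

Apply the ratio test: |a_{m+1}| / |a_m| = [(2(m+1) + 6)/(2m + 6)] · 2/4, which tends to 1/2 as m → ∞.
Writing y = (w + 6)², the series in y has radius 2, so |w + 6| < √(2) and R = √2.

R = √2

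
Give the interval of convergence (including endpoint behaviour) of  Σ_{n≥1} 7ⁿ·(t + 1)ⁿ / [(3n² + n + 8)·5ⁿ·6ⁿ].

[-37/7, 23/7]

Apply the ratio test: |a_{n+1}| / |a_n| = [(3n² + n + 8)/(3(n+1)² + (n+1) + 8)] · 7/(5·6), which tends to 7/30 as n → ∞.
Hence the series converges for |t + 1| < 1/(7/30) = 30/7, so the radius of convergence is 30/7.
At t = 23/7: absolute convergence follows by limit comparison with Σ 1/n².
Check t = -37/7: absolute convergence follows by limit comparison with Σ 1/n².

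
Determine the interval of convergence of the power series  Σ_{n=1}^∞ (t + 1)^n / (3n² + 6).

The ratio of consecutive coefficients is (3n² + 6)/(3(n+1)² + 6) → 1.
Convergence for |t + 1| < 1, so R = 1.
When t = 0, the terms are on the order of 1/n², so the series converges absolutely by comparison with the p-series (p = 2 > 1).
Endpoint t = -2: absolute convergence follows by limit comparison with Σ 1/n².

[-2, 0]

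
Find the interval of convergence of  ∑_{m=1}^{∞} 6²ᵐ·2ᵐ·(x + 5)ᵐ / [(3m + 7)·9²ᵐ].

[-49/8, -31/8)

Ratio test: |a_{m+1}/a_m| = [(3m + 7)/(3(m+1) + 7)] · 36·2/81 → 8/9 as m → ∞.
Convergence for |x + 5| · 8/9 < 1, i.e. |x + 5| < 9/8. So R = 9/8.
At x = -31/8: the terms behave like c/m; limit comparison with the harmonic series gives divergence.
Endpoint x = -49/8: the terms alternate in sign and decrease monotonically to 0 in absolute value (size ~ c/m), so the alternating series test gives convergence.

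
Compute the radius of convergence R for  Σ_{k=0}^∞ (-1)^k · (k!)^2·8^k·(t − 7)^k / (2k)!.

R = 1/2

Apply the ratio test: |a_{k+1}| / |a_k| = (k+1)²/[(2k+1)·(2k+2)] · 8, which tends to 2 as k → ∞.
Convergence for |t − 7| · 2 < 1, i.e. |t − 7| < 1/2. So R = 1/2.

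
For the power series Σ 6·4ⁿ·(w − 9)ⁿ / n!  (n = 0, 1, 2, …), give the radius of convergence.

The ratio of consecutive coefficients is 6/6 · 4 · 1/(n+1) → 0.
The limit is 0, so the series converges for all w; R = ∞.

R = ∞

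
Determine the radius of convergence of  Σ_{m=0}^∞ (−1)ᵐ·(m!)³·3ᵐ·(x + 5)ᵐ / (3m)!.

R = 9

By the ratio test, |a_{m+1}/a_m| = (m+1)³/[(3m+1)·(3m+2)·(3m+3)] · 3 → 1/9.
Convergence for |x + 5| · 1/9 < 1, i.e. |x + 5| < 9. So R = 9.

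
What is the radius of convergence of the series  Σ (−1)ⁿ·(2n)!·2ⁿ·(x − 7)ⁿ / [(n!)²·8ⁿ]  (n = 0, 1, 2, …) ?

Ratio test: |a_{n+1}/a_n| = (2n+1)·(2n+2)/(n+1)² · 2/8 → 1 as n → ∞.
Hence R = 1.

R = 1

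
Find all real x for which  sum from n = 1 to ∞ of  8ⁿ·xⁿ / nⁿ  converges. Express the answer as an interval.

(−∞, ∞)

Root test: |a_n|^(1/n) = 8/n → 0.
Since the n-th root of |a_n| tends to 0, the series converges for all real x; R = ∞.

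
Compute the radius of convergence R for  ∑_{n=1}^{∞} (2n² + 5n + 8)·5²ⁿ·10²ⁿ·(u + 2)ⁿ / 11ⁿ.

R = 11/2500

Apply the ratio test: |a_{n+1}| / |a_n| = [(2(n+1)² + 5(n+1) + 8)/(2n² + 5n + 8)] · 25·100/11, which tends to 2500/11 as n → ∞.
The series converges when 2500/11 · |u + 2| < 1, giving R = 11/2500.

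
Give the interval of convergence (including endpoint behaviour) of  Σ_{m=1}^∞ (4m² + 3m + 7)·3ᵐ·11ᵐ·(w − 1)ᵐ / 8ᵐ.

Ratio test: |a_{m+1}/a_m| = [(4(m+1)² + 3(m+1) + 7)/(4m² + 3m + 7)] · 3·11/8 → 33/8 as m → ∞.
Thus R = 1/(33/8) = 8/33.
Check w = 41/33: the terms do not tend to 0, so the series diverges.
Check w = 25/33: the terms do not tend to 0, so the series diverges.

(25/33, 41/33)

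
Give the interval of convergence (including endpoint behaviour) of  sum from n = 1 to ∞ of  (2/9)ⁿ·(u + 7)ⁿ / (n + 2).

Ratio test: |a_{n+1}/a_n| = [(n + 2)/((n+1) + 2)] · 2/9 → 2/9 as n → ∞.
Hence the series converges for |u + 7| < 1/(2/9) = 9/2, so the radius of convergence is 9/2.
Check u = -5/2: the terms behave like c/n; limit comparison with the harmonic series gives divergence.
At u = -23/2: convergence follows from the alternating series test (terms decrease monotonically to 0).

[-23/2, -5/2)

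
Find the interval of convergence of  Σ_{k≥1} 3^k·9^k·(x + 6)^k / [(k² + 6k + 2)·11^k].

By the ratio test, |a_{k+1}/a_k| = [(k² + 6k + 2)/((k+1)² + 6(k+1) + 2)] · 3·9/11 → 27/11.
The series converges when 27/11 · |x + 6| < 1, giving R = 11/27.
When x = -151/27, the series is dominated by a constant times Σ 1/k², which converges (p = 2 > 1).
At x = -173/27: absolute convergence follows by limit comparison with Σ 1/k².

[-173/27, -151/27]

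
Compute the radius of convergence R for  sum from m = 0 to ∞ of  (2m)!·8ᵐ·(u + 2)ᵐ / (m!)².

R = 1/32

Apply the ratio test: |a_{m+1}| / |a_m| = (2m+1)·(2m+2)/(m+1)² · 8, which tends to 32 as m → ∞.
Convergence for |u + 2| · 32 < 1, i.e. |u + 2| < 1/32. So R = 1/32.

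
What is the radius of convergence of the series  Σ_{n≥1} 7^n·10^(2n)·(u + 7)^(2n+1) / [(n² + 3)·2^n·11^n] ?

Ratio test: |a_{n+1}/a_n| = [(n² + 3)/((n+1)² + 3)] · 7·100/(2·11) → 350/11 as n → ∞.
Successive powers of (u + 7) differ by 2, so the series converges when |u + 7|² · 350/11 < 1, i.e. |u + 7| < √(11/350). So R = √154/70.

R = √154/70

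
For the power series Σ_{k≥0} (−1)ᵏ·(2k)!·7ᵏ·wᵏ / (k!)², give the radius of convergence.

R = 1/28

Apply the ratio test: |a_{k+1}| / |a_k| = (2k+1)·(2k+2)/(k+1)² · 7, which tends to 28 as k → ∞.
Convergence for |w| · 28 < 1, i.e. |w| < 1/28. So R = 1/28.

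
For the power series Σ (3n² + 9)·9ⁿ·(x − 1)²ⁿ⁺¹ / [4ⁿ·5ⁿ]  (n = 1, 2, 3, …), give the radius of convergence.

Ratio test: |a_{n+1}/a_n| = [(3(n+1)² + 9)/(3n² + 9)] · 9/(4·5) → 9/20 as n → ∞.
Since the exponent of (x − 1) increases by 2 each term, convergence requires |x − 1|² < 20/9, hence R = 2√5/3.

R = 2√5/3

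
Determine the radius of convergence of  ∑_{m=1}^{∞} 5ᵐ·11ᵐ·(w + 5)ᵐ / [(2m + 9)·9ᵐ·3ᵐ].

R = 27/55

The ratio of consecutive coefficients is [(2m + 9)/(2(m+1) + 9)] · 5·11/(9·3) → 55/27.
Hence the series converges for |w + 5| < 1/(55/27) = 27/55, so the radius of convergence is 27/55.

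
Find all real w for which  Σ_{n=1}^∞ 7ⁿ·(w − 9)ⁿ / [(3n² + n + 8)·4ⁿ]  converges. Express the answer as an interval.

[59/7, 67/7]

The ratio of consecutive coefficients is [(3n² + n + 8)/(3(n+1)² + (n+1) + 8)] · 7/4 → 7/4.
Convergence for |w − 9| · 7/4 < 1, i.e. |w − 9| < 4/7. So R = 4/7.
Check w = 67/7: absolute convergence follows by limit comparison with Σ 1/n².
When w = 59/7, the terms are on the order of 1/n², so the series converges absolutely by comparison with the p-series (p = 2 > 1).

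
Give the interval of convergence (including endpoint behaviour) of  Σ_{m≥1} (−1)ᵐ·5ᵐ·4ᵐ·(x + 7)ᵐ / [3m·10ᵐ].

Apply the ratio test: |a_{m+1}| / |a_m| = [3m/3(m+1)] · 5·4/10, which tends to 2 as m → ∞.
Hence the series converges for |x + 7| < 1/(2) = 1/2, so the radius of convergence is 1/2.
When x = -13/2, the terms alternate in sign and decrease monotonically to 0 in absolute value (size ~ c/m), so the alternating series test gives convergence.
Endpoint x = -15/2: the terms are asymptotic to a nonzero constant times 1/m, so the series diverges by limit comparison with Σ 1/m.

(-15/2, -13/2]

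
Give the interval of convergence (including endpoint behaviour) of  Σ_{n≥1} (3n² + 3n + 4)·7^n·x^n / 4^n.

(-4/7, 4/7)

The ratio of consecutive coefficients is [(3(n+1)² + 3(n+1) + 4)/(3n² + 3n + 4)] · 7/4 → 7/4.
The series converges when 7/4 · |x| < 1, giving R = 4/7.
At x = 4/7: the terms have absolute value of order n², which does not tend to 0, so the series diverges by the divergence test.
At x = -4/7: the n-th term does not approach 0; divergence by the term test.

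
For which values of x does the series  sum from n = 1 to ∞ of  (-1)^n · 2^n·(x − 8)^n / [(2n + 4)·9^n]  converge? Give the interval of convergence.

By the ratio test, |a_{n+1}/a_n| = [(2n + 4)/(2(n+1) + 4)] · 2/9 → 2/9.
Hence the series converges for |x − 8| < 1/(2/9) = 9/2, so the radius of convergence is 9/2.
When x = 25/2, the terms alternate in sign and decrease monotonically to 0 in absolute value (size ~ c/n), so the alternating series test gives convergence.
At x = 7/2: the terms behave like c/n; limit comparison with the harmonic series gives divergence.

(7/2, 25/2]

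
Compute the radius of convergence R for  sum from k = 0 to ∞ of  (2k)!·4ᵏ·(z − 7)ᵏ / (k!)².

Ratio test: |a_{k+1}/a_k| = (2k+1)·(2k+2)/(k+1)² · 4 → 16 as k → ∞.
Hence the series converges for |z − 7| < 1/(16) = 1/16, so the radius of convergence is 1/16.

R = 1/16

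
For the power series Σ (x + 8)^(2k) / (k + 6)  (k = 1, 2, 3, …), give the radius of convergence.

R = 1

Ratio test: |a_{k+1}/a_k| = (k + 6)/((k+1) + 6) → 1 as k → ∞.
Since the exponent of (x + 8) increases by 2 each term, convergence requires |x + 8|² < 1, hence R = 1.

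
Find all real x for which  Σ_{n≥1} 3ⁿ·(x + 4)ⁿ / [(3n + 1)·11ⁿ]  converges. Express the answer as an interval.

[-23/3, -1/3)

Apply the ratio test: |a_{n+1}| / |a_n| = [(3n + 1)/(3(n+1) + 1)] · 3/11, which tends to 3/11 as n → ∞.
The series converges when 3/11 · |x + 4| < 1, giving R = 11/3.
At x = -1/3: comparison with the harmonic series Σ 1/n shows the series diverges.
Check x = -23/3: the terms alternate in sign and decrease monotonically to 0 in absolute value (size ~ c/n), so the alternating series test gives convergence.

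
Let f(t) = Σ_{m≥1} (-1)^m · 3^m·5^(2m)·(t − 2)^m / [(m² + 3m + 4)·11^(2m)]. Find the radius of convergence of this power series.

R = 121/75

Apply the ratio test: |a_{m+1}| / |a_m| = [(m² + 3m + 4)/((m+1)² + 3(m+1) + 4)] · 3·25/121, which tends to 75/121 as m → ∞.
Convergence for |t − 2| · 75/121 < 1, i.e. |t − 2| < 121/75. So R = 121/75.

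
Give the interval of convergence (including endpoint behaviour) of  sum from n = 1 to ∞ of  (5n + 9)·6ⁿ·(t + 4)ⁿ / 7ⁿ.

(-31/6, -17/6)

Ratio test: |a_{n+1}/a_n| = [(5(n+1) + 9)/(5n + 9)] · 6/7 → 6/7 as n → ∞.
Hence the series converges for |t + 4| < 1/(6/7) = 7/6, so the radius of convergence is 7/6.
At t = -17/6: the terms have absolute value of order n, which does not tend to 0, so the series diverges by the divergence test.
At t = -31/6: the terms have absolute value of order n, which does not tend to 0, so the series diverges by the divergence test.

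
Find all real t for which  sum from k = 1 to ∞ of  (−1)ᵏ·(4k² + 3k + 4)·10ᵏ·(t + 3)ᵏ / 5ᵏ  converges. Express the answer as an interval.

(-7/2, -5/2)

Apply the ratio test: |a_{k+1}| / |a_k| = [(4(k+1)² + 3(k+1) + 4)/(4k² + 3k + 4)] · 10/5, which tends to 2 as k → ∞.
The series converges when 2 · |t + 3| < 1, giving R = 1/2.
Endpoint t = -5/2: the terms have absolute value of order k², which does not tend to 0, so the series diverges by the divergence test.
Check t = -7/2: the terms have absolute value of order k², which does not tend to 0, so the series diverges by the divergence test.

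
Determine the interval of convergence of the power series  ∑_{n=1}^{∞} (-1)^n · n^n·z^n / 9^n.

Applying the root test, |a_n|^(1/n) = n/9 → ∞.
Since the n-th root of |a_n| is unbounded, the series converges only at z = 0; R = 0.

{0}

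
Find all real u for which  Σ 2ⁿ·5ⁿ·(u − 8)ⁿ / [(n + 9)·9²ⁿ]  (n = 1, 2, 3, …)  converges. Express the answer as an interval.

[-1/10, 161/10)

Ratio test: |a_{n+1}/a_n| = [(n + 9)/((n+1) + 9)] · 2·5/81 → 10/81 as n → ∞.
The series converges when 10/81 · |u − 8| < 1, giving R = 81/10.
Endpoint u = 161/10: the terms behave like c/n; limit comparison with the harmonic series gives divergence.
Endpoint u = -1/10: an alternating series whose terms decrease to 0 in absolute value, so it converges by the Leibniz criterion.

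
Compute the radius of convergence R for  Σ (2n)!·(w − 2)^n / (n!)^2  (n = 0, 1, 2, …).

By the ratio test, |a_{n+1}/a_n| = (2n+1)·(2n+2)/(n+1)² → 4.
Convergence for |w − 2| · 4 < 1, i.e. |w − 2| < 1/4. So R = 1/4.

R = 1/4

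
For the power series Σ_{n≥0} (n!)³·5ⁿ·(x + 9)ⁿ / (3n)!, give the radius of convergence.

The ratio of consecutive coefficients is (n+1)³/[(3n+1)·(3n+2)·(3n+3)] · 5 → 5/27.
The series converges when 5/27 · |x + 9| < 1, giving R = 27/5.

R = 27/5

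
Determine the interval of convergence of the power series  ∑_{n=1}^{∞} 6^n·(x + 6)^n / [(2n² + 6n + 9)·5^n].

[-41/6, -31/6]

Apply the ratio test: |a_{n+1}| / |a_n| = [(2n² + 6n + 9)/(2(n+1)² + 6(n+1) + 9)] · 6/5, which tends to 6/5 as n → ∞.
The series converges when 6/5 · |x + 6| < 1, giving R = 5/6.
Endpoint x = -31/6: the terms are on the order of 1/n², so the series converges absolutely by comparison with the p-series (p = 2 > 1).
When x = -41/6, the terms are on the order of 1/n², so the series converges absolutely by comparison with the p-series (p = 2 > 1).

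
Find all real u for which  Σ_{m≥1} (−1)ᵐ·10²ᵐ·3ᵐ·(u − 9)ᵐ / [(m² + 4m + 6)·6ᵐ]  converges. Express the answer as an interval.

By the ratio test, |a_{m+1}/a_m| = [(m² + 4m + 6)/((m+1)² + 4(m+1) + 6)] · 100·3/6 → 50.
Hence the series converges for |u − 9| < 1/(50) = 1/50, so the radius of convergence is 1/50.
Check u = 451/50: the series is dominated by a constant times Σ 1/m², which converges (p = 2 > 1).
Endpoint u = 449/50: the terms are on the order of 1/m², so the series converges absolutely by comparison with the p-series (p = 2 > 1).

[449/50, 451/50]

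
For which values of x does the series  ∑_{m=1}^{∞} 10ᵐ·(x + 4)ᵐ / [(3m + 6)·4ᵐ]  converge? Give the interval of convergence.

[-22/5, -18/5)

By the ratio test, |a_{m+1}/a_m| = [(3m + 6)/(3(m+1) + 6)] · 10/4 → 5/2.
Hence the series converges for |x + 4| < 1/(5/2) = 2/5, so the radius of convergence is 2/5.
When x = -18/5, the terms are asymptotic to a nonzero constant times 1/m, so the series diverges by limit comparison with Σ 1/m.
At x = -22/5: the terms alternate in sign and decrease monotonically to 0 in absolute value (size ~ c/m), so the alternating series test gives convergence.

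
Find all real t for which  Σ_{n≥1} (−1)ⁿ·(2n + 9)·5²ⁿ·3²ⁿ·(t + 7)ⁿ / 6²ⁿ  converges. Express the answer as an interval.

(-179/25, -171/25)

By the ratio test, |a_{n+1}/a_n| = [(2(n+1) + 9)/(2n + 9)] · 25·9/36 → 25/4.
Thus R = 1/(25/4) = 4/25.
Check t = -171/25: the terms have absolute value of order n, which does not tend to 0, so the series diverges by the divergence test.
Check t = -179/25: the terms have absolute value of order n, which does not tend to 0, so the series diverges by the divergence test.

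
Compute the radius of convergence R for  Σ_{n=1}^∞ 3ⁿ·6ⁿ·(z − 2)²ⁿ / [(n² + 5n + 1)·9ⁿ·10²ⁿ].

R = 5√2

Apply the ratio test: |a_{n+1}| / |a_n| = [(n² + 5n + 1)/((n+1)² + 5(n+1) + 1)] · 3·6/(9·100), which tends to 1/50 as n → ∞.
Successive powers of (z − 2) differ by 2, so the series converges when |z − 2|² · 1/50 < 1, i.e. |z − 2| < √(50). So R = 5√2.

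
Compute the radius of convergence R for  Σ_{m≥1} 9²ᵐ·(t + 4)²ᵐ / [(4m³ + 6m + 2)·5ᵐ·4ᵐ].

The ratio of consecutive coefficients is [(4m³ + 6m + 2)/(4(m+1)³ + 6(m+1) + 2)] · 81/(5·4) → 81/20.
Writing y = (t + 4)², the series in y has radius 20/81, so |t + 4| < √(20/81) and R = 2√5/9.

R = 2√5/9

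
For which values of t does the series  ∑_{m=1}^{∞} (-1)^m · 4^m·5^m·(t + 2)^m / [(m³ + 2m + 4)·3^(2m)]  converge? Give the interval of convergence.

[-49/20, -31/20]

By the ratio test, |a_{m+1}/a_m| = [(m³ + 2m + 4)/((m+1)³ + 2(m+1) + 4)] · 4·5/9 → 20/9.
Convergence for |t + 2| · 20/9 < 1, i.e. |t + 2| < 9/20. So R = 9/20.
Check t = -31/20: absolute convergence follows by limit comparison with Σ 1/m³.
Endpoint t = -49/20: absolute convergence follows by limit comparison with Σ 1/m³.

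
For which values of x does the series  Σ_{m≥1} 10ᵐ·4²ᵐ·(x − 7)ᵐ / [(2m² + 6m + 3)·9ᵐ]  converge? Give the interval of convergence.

[1111/160, 1129/160]

By the ratio test, |a_{m+1}/a_m| = [(2m² + 6m + 3)/(2(m+1)² + 6(m+1) + 3)] · 10·16/9 → 160/9.
The series converges when 160/9 · |x − 7| < 1, giving R = 9/160.
At x = 1129/160: the series is dominated by a constant times Σ 1/m², which converges (p = 2 > 1).
At x = 1111/160: the series is dominated by a constant times Σ 1/m², which converges (p = 2 > 1).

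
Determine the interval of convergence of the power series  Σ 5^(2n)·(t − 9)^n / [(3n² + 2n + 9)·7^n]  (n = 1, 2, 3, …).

Ratio test: |a_{n+1}/a_n| = [(3n² + 2n + 9)/(3(n+1)² + 2(n+1) + 9)] · 25/7 → 25/7 as n → ∞.
Convergence for |t − 9| · 25/7 < 1, i.e. |t − 9| < 7/25. So R = 7/25.
At t = 232/25: the terms are on the order of 1/n², so the series converges absolutely by comparison with the p-series (p = 2 > 1).
Check t = 218/25: the terms are on the order of 1/n², so the series converges absolutely by comparison with the p-series (p = 2 > 1).

[218/25, 232/25]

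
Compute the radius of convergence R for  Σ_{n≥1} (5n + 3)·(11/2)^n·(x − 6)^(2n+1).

Apply the ratio test: |a_{n+1}| / |a_n| = [(5(n+1) + 3)/(5n + 3)] · 11/2, which tends to 11/2 as n → ∞.
Successive powers of (x − 6) differ by 2, so the series converges when |x − 6|² · 11/2 < 1, i.e. |x − 6| < √(2/11). So R = √22/11.

R = √22/11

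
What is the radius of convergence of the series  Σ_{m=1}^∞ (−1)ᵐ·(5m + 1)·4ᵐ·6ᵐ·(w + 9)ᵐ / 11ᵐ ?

R = 11/24

By the ratio test, |a_{m+1}/a_m| = [(5(m+1) + 1)/(5m + 1)] · 4·6/11 → 24/11.
Convergence for |w + 9| · 24/11 < 1, i.e. |w + 9| < 11/24. So R = 11/24.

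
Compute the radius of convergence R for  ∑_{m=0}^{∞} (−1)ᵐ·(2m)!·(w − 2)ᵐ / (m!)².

R = 1/4

The ratio of consecutive coefficients is (2m+1)·(2m+2)/(m+1)² → 4.
Hence the series converges for |w − 2| < 1/(4) = 1/4, so the radius of convergence is 1/4.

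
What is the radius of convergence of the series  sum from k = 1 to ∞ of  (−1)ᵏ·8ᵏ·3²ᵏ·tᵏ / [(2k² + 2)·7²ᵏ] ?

The ratio of consecutive coefficients is [(2k² + 2)/(2(k+1)² + 2)] · 8·9/49 → 72/49.
Thus R = 1/(72/49) = 49/72.

R = 49/72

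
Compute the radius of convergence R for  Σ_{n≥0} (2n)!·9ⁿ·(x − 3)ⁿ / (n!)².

Ratio test: |a_{n+1}/a_n| = (2n+1)·(2n+2)/(n+1)² · 9 → 36 as n → ∞.
Thus R = 1/(36) = 1/36.

R = 1/36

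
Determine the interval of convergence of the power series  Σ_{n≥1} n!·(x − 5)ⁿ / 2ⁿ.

{5}

The ratio of consecutive coefficients is (n+1) · 1/2 → ∞.
Since the ratio → ∞, the series diverges for every x ≠ 5, and R = 0.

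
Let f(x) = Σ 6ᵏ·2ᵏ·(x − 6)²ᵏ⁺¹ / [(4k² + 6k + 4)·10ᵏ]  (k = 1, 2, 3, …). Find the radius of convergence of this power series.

Apply the ratio test: |a_{k+1}| / |a_k| = [(4k² + 6k + 4)/(4(k+1)² + 6(k+1) + 4)] · 6·2/10, which tends to 6/5 as k → ∞.
Since the exponent of (x − 6) increases by 2 each term, convergence requires |x − 6|² < 5/6, hence R = √30/6.

R = √30/6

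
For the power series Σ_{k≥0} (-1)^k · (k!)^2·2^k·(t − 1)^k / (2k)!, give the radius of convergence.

Apply the ratio test: |a_{k+1}| / |a_k| = (k+1)²/[(2k+1)·(2k+2)] · 2, which tends to 1/2 as k → ∞.
Convergence for |t − 1| · 1/2 < 1, i.e. |t − 1| < 2. So R = 2.

R = 2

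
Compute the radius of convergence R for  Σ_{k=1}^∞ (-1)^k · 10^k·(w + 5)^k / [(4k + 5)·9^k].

Ratio test: |a_{k+1}/a_k| = [(4k + 5)/(4(k+1) + 5)] · 10/9 → 10/9 as k → ∞.
Convergence for |w + 5| · 10/9 < 1, i.e. |w + 5| < 9/10. So R = 9/10.

R = 9/10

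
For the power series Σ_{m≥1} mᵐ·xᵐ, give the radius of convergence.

R = 0

Root test: |a_m|^(1/m) = m → ∞.
Since the m-th root of |a_m| is unbounded, the series converges only at x = 0; R = 0.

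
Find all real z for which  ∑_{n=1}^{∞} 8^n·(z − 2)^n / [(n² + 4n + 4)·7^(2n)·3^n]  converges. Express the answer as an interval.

By the ratio test, |a_{n+1}/a_n| = [(n² + 4n + 4)/((n+1)² + 4(n+1) + 4)] · 8/(49·3) → 8/147.
The series converges when 8/147 · |z − 2| < 1, giving R = 147/8.
At z = 163/8: the terms are on the order of 1/n², so the series converges absolutely by comparison with the p-series (p = 2 > 1).
When z = -131/8, the series is dominated by a constant times Σ 1/n², which converges (p = 2 > 1).

[-131/8, 163/8]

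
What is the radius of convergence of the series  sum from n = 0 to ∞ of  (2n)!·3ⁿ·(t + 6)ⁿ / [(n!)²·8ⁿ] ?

By the ratio test, |a_{n+1}/a_n| = (2n+1)·(2n+2)/(n+1)² · 3/8 → 3/2.
Hence the series converges for |t + 6| < 1/(3/2) = 2/3, so the radius of convergence is 2/3.

R = 2/3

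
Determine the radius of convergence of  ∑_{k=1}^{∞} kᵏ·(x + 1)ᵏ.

Root test: |a_k|^(1/k) = k → ∞.
The root grows without bound, so R = 0 (convergence only at x = -1).

R = 0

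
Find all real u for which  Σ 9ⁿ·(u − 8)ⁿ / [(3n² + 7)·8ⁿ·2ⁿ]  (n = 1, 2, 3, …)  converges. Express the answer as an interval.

Ratio test: |a_{n+1}/a_n| = [(3n² + 7)/(3(n+1)² + 7)] · 9/(8·2) → 9/16 as n → ∞.
Thus R = 1/(9/16) = 16/9.
At u = 88/9: the terms are on the order of 1/n², so the series converges absolutely by comparison with the p-series (p = 2 > 1).
When u = 56/9, the terms are on the order of 1/n², so the series converges absolutely by comparison with the p-series (p = 2 > 1).

[56/9, 88/9]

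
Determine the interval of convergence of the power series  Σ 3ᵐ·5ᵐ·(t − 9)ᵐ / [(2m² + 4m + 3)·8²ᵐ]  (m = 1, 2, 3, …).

[71/15, 199/15]

Ratio test: |a_{m+1}/a_m| = [(2m² + 4m + 3)/(2(m+1)² + 4(m+1) + 3)] · 3·5/64 → 15/64 as m → ∞.
Thus R = 1/(15/64) = 64/15.
At t = 199/15: absolute convergence follows by limit comparison with Σ 1/m².
Endpoint t = 71/15: the terms are on the order of 1/m², so the series converges absolutely by comparison with the p-series (p = 2 > 1).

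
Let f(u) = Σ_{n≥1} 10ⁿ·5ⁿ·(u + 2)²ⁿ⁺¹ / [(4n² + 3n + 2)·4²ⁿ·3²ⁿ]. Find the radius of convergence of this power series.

R = 6√2/5

By the ratio test, |a_{n+1}/a_n| = [(4n² + 3n + 2)/(4(n+1)² + 3(n+1) + 2)] · 10·5/(16·9) → 25/72.
Successive powers of (u + 2) differ by 2, so the series converges when |u + 2|² · 25/72 < 1, i.e. |u + 2| < √(72/25). So R = 6√2/5.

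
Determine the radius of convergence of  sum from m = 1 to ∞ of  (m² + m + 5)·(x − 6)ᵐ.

R = 1

By the ratio test, |a_{m+1}/a_m| = ((m+1)² + (m+1) + 5)/(m² + m + 5) → 1.
Convergence for |x − 6| < 1, so R = 1.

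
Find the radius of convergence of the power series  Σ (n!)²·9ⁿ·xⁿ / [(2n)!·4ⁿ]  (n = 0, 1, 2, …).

Ratio test: |a_{n+1}/a_n| = (n+1)²/[(2n+1)·(2n+2)] · 9/4 → 9/16 as n → ∞.
Convergence for |x| · 9/16 < 1, i.e. |x| < 16/9. So R = 16/9.

R = 16/9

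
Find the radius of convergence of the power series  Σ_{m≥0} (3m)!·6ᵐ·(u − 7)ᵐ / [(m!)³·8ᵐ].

By the ratio test, |a_{m+1}/a_m| = (3m+1)·(3m+2)·(3m+3)/(m+1)³ · 6/8 → 81/4.
Convergence for |u − 7| · 81/4 < 1, i.e. |u − 7| < 4/81. So R = 4/81.

R = 4/81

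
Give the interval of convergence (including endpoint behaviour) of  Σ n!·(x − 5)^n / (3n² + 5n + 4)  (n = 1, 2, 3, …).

Apply the ratio test: |a_{n+1}| / |a_n| = (n+1) · (3n² + 5n + 4)/(3(n+1)² + 5(n+1) + 4), which tends to ∞ as n → ∞.
The ratio grows without bound, so the series diverges whenever (x − 5) ≠ 0; it converges only at x = 5. R = 0.

{5}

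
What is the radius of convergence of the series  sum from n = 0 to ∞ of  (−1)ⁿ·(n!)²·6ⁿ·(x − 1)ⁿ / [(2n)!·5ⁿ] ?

The ratio of consecutive coefficients is (n+1)²/[(2n+1)·(2n+2)] · 6/5 → 3/10.
Hence the series converges for |x − 1| < 1/(3/10) = 10/3, so the radius of convergence is 10/3.

R = 10/3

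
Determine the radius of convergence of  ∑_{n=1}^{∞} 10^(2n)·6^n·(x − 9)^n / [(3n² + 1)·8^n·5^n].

The ratio of consecutive coefficients is [(3n² + 1)/(3(n+1)² + 1)] · 100·6/(8·5) → 15.
Convergence for |x − 9| · 15 < 1, i.e. |x − 9| < 1/15. So R = 1/15.

R = 1/15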